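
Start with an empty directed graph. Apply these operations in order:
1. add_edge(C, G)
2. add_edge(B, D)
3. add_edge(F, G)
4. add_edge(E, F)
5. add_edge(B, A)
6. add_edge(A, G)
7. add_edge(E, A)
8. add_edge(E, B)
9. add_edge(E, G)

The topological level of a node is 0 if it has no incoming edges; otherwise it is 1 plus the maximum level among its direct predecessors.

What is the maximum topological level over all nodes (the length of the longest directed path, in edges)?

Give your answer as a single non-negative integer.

Answer: 3

Derivation:
Op 1: add_edge(C, G). Edges now: 1
Op 2: add_edge(B, D). Edges now: 2
Op 3: add_edge(F, G). Edges now: 3
Op 4: add_edge(E, F). Edges now: 4
Op 5: add_edge(B, A). Edges now: 5
Op 6: add_edge(A, G). Edges now: 6
Op 7: add_edge(E, A). Edges now: 7
Op 8: add_edge(E, B). Edges now: 8
Op 9: add_edge(E, G). Edges now: 9
Compute levels (Kahn BFS):
  sources (in-degree 0): C, E
  process C: level=0
    C->G: in-degree(G)=3, level(G)>=1
  process E: level=0
    E->A: in-degree(A)=1, level(A)>=1
    E->B: in-degree(B)=0, level(B)=1, enqueue
    E->F: in-degree(F)=0, level(F)=1, enqueue
    E->G: in-degree(G)=2, level(G)>=1
  process B: level=1
    B->A: in-degree(A)=0, level(A)=2, enqueue
    B->D: in-degree(D)=0, level(D)=2, enqueue
  process F: level=1
    F->G: in-degree(G)=1, level(G)>=2
  process A: level=2
    A->G: in-degree(G)=0, level(G)=3, enqueue
  process D: level=2
  process G: level=3
All levels: A:2, B:1, C:0, D:2, E:0, F:1, G:3
max level = 3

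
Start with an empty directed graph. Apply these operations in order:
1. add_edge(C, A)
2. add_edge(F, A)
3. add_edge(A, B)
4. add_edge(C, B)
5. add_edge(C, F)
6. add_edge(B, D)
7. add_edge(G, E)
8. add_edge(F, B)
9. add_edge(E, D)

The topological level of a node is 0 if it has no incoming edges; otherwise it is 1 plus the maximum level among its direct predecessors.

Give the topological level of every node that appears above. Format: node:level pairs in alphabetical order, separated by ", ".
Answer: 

Op 1: add_edge(C, A). Edges now: 1
Op 2: add_edge(F, A). Edges now: 2
Op 3: add_edge(A, B). Edges now: 3
Op 4: add_edge(C, B). Edges now: 4
Op 5: add_edge(C, F). Edges now: 5
Op 6: add_edge(B, D). Edges now: 6
Op 7: add_edge(G, E). Edges now: 7
Op 8: add_edge(F, B). Edges now: 8
Op 9: add_edge(E, D). Edges now: 9
Compute levels (Kahn BFS):
  sources (in-degree 0): C, G
  process C: level=0
    C->A: in-degree(A)=1, level(A)>=1
    C->B: in-degree(B)=2, level(B)>=1
    C->F: in-degree(F)=0, level(F)=1, enqueue
  process G: level=0
    G->E: in-degree(E)=0, level(E)=1, enqueue
  process F: level=1
    F->A: in-degree(A)=0, level(A)=2, enqueue
    F->B: in-degree(B)=1, level(B)>=2
  process E: level=1
    E->D: in-degree(D)=1, level(D)>=2
  process A: level=2
    A->B: in-degree(B)=0, level(B)=3, enqueue
  process B: level=3
    B->D: in-degree(D)=0, level(D)=4, enqueue
  process D: level=4
All levels: A:2, B:3, C:0, D:4, E:1, F:1, G:0

Answer: A:2, B:3, C:0, D:4, E:1, F:1, G:0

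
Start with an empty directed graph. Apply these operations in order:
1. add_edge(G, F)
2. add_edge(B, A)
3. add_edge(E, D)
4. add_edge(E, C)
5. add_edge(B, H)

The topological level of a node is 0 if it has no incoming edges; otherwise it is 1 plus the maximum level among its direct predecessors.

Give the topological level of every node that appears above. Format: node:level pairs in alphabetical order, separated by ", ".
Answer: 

Op 1: add_edge(G, F). Edges now: 1
Op 2: add_edge(B, A). Edges now: 2
Op 3: add_edge(E, D). Edges now: 3
Op 4: add_edge(E, C). Edges now: 4
Op 5: add_edge(B, H). Edges now: 5
Compute levels (Kahn BFS):
  sources (in-degree 0): B, E, G
  process B: level=0
    B->A: in-degree(A)=0, level(A)=1, enqueue
    B->H: in-degree(H)=0, level(H)=1, enqueue
  process E: level=0
    E->C: in-degree(C)=0, level(C)=1, enqueue
    E->D: in-degree(D)=0, level(D)=1, enqueue
  process G: level=0
    G->F: in-degree(F)=0, level(F)=1, enqueue
  process A: level=1
  process H: level=1
  process C: level=1
  process D: level=1
  process F: level=1
All levels: A:1, B:0, C:1, D:1, E:0, F:1, G:0, H:1

Answer: A:1, B:0, C:1, D:1, E:0, F:1, G:0, H:1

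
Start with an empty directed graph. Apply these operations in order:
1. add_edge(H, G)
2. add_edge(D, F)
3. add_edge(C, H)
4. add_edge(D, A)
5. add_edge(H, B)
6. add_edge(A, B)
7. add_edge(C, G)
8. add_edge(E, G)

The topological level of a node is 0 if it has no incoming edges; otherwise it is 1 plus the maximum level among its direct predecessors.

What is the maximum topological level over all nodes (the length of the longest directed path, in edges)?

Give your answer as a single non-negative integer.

Answer: 2

Derivation:
Op 1: add_edge(H, G). Edges now: 1
Op 2: add_edge(D, F). Edges now: 2
Op 3: add_edge(C, H). Edges now: 3
Op 4: add_edge(D, A). Edges now: 4
Op 5: add_edge(H, B). Edges now: 5
Op 6: add_edge(A, B). Edges now: 6
Op 7: add_edge(C, G). Edges now: 7
Op 8: add_edge(E, G). Edges now: 8
Compute levels (Kahn BFS):
  sources (in-degree 0): C, D, E
  process C: level=0
    C->G: in-degree(G)=2, level(G)>=1
    C->H: in-degree(H)=0, level(H)=1, enqueue
  process D: level=0
    D->A: in-degree(A)=0, level(A)=1, enqueue
    D->F: in-degree(F)=0, level(F)=1, enqueue
  process E: level=0
    E->G: in-degree(G)=1, level(G)>=1
  process H: level=1
    H->B: in-degree(B)=1, level(B)>=2
    H->G: in-degree(G)=0, level(G)=2, enqueue
  process A: level=1
    A->B: in-degree(B)=0, level(B)=2, enqueue
  process F: level=1
  process G: level=2
  process B: level=2
All levels: A:1, B:2, C:0, D:0, E:0, F:1, G:2, H:1
max level = 2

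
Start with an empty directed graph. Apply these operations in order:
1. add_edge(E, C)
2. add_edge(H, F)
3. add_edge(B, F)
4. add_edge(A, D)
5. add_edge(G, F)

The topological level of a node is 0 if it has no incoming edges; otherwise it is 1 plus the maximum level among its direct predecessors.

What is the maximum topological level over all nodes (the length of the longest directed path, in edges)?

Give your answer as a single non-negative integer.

Op 1: add_edge(E, C). Edges now: 1
Op 2: add_edge(H, F). Edges now: 2
Op 3: add_edge(B, F). Edges now: 3
Op 4: add_edge(A, D). Edges now: 4
Op 5: add_edge(G, F). Edges now: 5
Compute levels (Kahn BFS):
  sources (in-degree 0): A, B, E, G, H
  process A: level=0
    A->D: in-degree(D)=0, level(D)=1, enqueue
  process B: level=0
    B->F: in-degree(F)=2, level(F)>=1
  process E: level=0
    E->C: in-degree(C)=0, level(C)=1, enqueue
  process G: level=0
    G->F: in-degree(F)=1, level(F)>=1
  process H: level=0
    H->F: in-degree(F)=0, level(F)=1, enqueue
  process D: level=1
  process C: level=1
  process F: level=1
All levels: A:0, B:0, C:1, D:1, E:0, F:1, G:0, H:0
max level = 1

Answer: 1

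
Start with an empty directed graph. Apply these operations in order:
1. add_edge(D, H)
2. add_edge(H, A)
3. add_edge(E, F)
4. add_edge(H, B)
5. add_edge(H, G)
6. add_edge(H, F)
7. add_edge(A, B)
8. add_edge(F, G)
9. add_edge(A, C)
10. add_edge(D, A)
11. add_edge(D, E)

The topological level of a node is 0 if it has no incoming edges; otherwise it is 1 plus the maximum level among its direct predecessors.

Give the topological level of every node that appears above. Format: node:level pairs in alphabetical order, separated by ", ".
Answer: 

Op 1: add_edge(D, H). Edges now: 1
Op 2: add_edge(H, A). Edges now: 2
Op 3: add_edge(E, F). Edges now: 3
Op 4: add_edge(H, B). Edges now: 4
Op 5: add_edge(H, G). Edges now: 5
Op 6: add_edge(H, F). Edges now: 6
Op 7: add_edge(A, B). Edges now: 7
Op 8: add_edge(F, G). Edges now: 8
Op 9: add_edge(A, C). Edges now: 9
Op 10: add_edge(D, A). Edges now: 10
Op 11: add_edge(D, E). Edges now: 11
Compute levels (Kahn BFS):
  sources (in-degree 0): D
  process D: level=0
    D->A: in-degree(A)=1, level(A)>=1
    D->E: in-degree(E)=0, level(E)=1, enqueue
    D->H: in-degree(H)=0, level(H)=1, enqueue
  process E: level=1
    E->F: in-degree(F)=1, level(F)>=2
  process H: level=1
    H->A: in-degree(A)=0, level(A)=2, enqueue
    H->B: in-degree(B)=1, level(B)>=2
    H->F: in-degree(F)=0, level(F)=2, enqueue
    H->G: in-degree(G)=1, level(G)>=2
  process A: level=2
    A->B: in-degree(B)=0, level(B)=3, enqueue
    A->C: in-degree(C)=0, level(C)=3, enqueue
  process F: level=2
    F->G: in-degree(G)=0, level(G)=3, enqueue
  process B: level=3
  process C: level=3
  process G: level=3
All levels: A:2, B:3, C:3, D:0, E:1, F:2, G:3, H:1

Answer: A:2, B:3, C:3, D:0, E:1, F:2, G:3, H:1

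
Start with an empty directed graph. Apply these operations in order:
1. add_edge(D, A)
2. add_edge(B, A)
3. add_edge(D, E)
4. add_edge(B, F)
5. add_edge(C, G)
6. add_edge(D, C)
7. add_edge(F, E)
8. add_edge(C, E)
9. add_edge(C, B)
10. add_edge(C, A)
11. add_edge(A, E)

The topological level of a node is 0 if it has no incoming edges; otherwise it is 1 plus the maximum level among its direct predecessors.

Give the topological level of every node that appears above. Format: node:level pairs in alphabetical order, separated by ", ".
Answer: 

Answer: A:3, B:2, C:1, D:0, E:4, F:3, G:2

Derivation:
Op 1: add_edge(D, A). Edges now: 1
Op 2: add_edge(B, A). Edges now: 2
Op 3: add_edge(D, E). Edges now: 3
Op 4: add_edge(B, F). Edges now: 4
Op 5: add_edge(C, G). Edges now: 5
Op 6: add_edge(D, C). Edges now: 6
Op 7: add_edge(F, E). Edges now: 7
Op 8: add_edge(C, E). Edges now: 8
Op 9: add_edge(C, B). Edges now: 9
Op 10: add_edge(C, A). Edges now: 10
Op 11: add_edge(A, E). Edges now: 11
Compute levels (Kahn BFS):
  sources (in-degree 0): D
  process D: level=0
    D->A: in-degree(A)=2, level(A)>=1
    D->C: in-degree(C)=0, level(C)=1, enqueue
    D->E: in-degree(E)=3, level(E)>=1
  process C: level=1
    C->A: in-degree(A)=1, level(A)>=2
    C->B: in-degree(B)=0, level(B)=2, enqueue
    C->E: in-degree(E)=2, level(E)>=2
    C->G: in-degree(G)=0, level(G)=2, enqueue
  process B: level=2
    B->A: in-degree(A)=0, level(A)=3, enqueue
    B->F: in-degree(F)=0, level(F)=3, enqueue
  process G: level=2
  process A: level=3
    A->E: in-degree(E)=1, level(E)>=4
  process F: level=3
    F->E: in-degree(E)=0, level(E)=4, enqueue
  process E: level=4
All levels: A:3, B:2, C:1, D:0, E:4, F:3, G:2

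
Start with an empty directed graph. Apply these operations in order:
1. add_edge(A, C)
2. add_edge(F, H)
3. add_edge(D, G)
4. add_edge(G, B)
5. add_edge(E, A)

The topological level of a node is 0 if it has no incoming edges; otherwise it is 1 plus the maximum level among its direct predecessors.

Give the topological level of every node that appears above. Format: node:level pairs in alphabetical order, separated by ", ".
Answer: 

Answer: A:1, B:2, C:2, D:0, E:0, F:0, G:1, H:1

Derivation:
Op 1: add_edge(A, C). Edges now: 1
Op 2: add_edge(F, H). Edges now: 2
Op 3: add_edge(D, G). Edges now: 3
Op 4: add_edge(G, B). Edges now: 4
Op 5: add_edge(E, A). Edges now: 5
Compute levels (Kahn BFS):
  sources (in-degree 0): D, E, F
  process D: level=0
    D->G: in-degree(G)=0, level(G)=1, enqueue
  process E: level=0
    E->A: in-degree(A)=0, level(A)=1, enqueue
  process F: level=0
    F->H: in-degree(H)=0, level(H)=1, enqueue
  process G: level=1
    G->B: in-degree(B)=0, level(B)=2, enqueue
  process A: level=1
    A->C: in-degree(C)=0, level(C)=2, enqueue
  process H: level=1
  process B: level=2
  process C: level=2
All levels: A:1, B:2, C:2, D:0, E:0, F:0, G:1, H:1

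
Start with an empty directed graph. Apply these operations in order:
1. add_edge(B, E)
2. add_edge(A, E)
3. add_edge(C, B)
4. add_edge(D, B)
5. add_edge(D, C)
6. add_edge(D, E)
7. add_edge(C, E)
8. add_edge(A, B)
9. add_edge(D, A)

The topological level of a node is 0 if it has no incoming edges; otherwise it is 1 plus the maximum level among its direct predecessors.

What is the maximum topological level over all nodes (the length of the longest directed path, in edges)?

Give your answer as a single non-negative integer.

Op 1: add_edge(B, E). Edges now: 1
Op 2: add_edge(A, E). Edges now: 2
Op 3: add_edge(C, B). Edges now: 3
Op 4: add_edge(D, B). Edges now: 4
Op 5: add_edge(D, C). Edges now: 5
Op 6: add_edge(D, E). Edges now: 6
Op 7: add_edge(C, E). Edges now: 7
Op 8: add_edge(A, B). Edges now: 8
Op 9: add_edge(D, A). Edges now: 9
Compute levels (Kahn BFS):
  sources (in-degree 0): D
  process D: level=0
    D->A: in-degree(A)=0, level(A)=1, enqueue
    D->B: in-degree(B)=2, level(B)>=1
    D->C: in-degree(C)=0, level(C)=1, enqueue
    D->E: in-degree(E)=3, level(E)>=1
  process A: level=1
    A->B: in-degree(B)=1, level(B)>=2
    A->E: in-degree(E)=2, level(E)>=2
  process C: level=1
    C->B: in-degree(B)=0, level(B)=2, enqueue
    C->E: in-degree(E)=1, level(E)>=2
  process B: level=2
    B->E: in-degree(E)=0, level(E)=3, enqueue
  process E: level=3
All levels: A:1, B:2, C:1, D:0, E:3
max level = 3

Answer: 3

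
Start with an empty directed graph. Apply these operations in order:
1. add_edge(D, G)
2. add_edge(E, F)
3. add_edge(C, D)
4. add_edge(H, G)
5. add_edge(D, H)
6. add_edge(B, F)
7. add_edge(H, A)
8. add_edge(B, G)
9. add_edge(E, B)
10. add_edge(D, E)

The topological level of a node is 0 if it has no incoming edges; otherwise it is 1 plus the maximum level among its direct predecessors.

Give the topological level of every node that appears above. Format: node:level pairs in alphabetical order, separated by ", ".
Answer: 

Op 1: add_edge(D, G). Edges now: 1
Op 2: add_edge(E, F). Edges now: 2
Op 3: add_edge(C, D). Edges now: 3
Op 4: add_edge(H, G). Edges now: 4
Op 5: add_edge(D, H). Edges now: 5
Op 6: add_edge(B, F). Edges now: 6
Op 7: add_edge(H, A). Edges now: 7
Op 8: add_edge(B, G). Edges now: 8
Op 9: add_edge(E, B). Edges now: 9
Op 10: add_edge(D, E). Edges now: 10
Compute levels (Kahn BFS):
  sources (in-degree 0): C
  process C: level=0
    C->D: in-degree(D)=0, level(D)=1, enqueue
  process D: level=1
    D->E: in-degree(E)=0, level(E)=2, enqueue
    D->G: in-degree(G)=2, level(G)>=2
    D->H: in-degree(H)=0, level(H)=2, enqueue
  process E: level=2
    E->B: in-degree(B)=0, level(B)=3, enqueue
    E->F: in-degree(F)=1, level(F)>=3
  process H: level=2
    H->A: in-degree(A)=0, level(A)=3, enqueue
    H->G: in-degree(G)=1, level(G)>=3
  process B: level=3
    B->F: in-degree(F)=0, level(F)=4, enqueue
    B->G: in-degree(G)=0, level(G)=4, enqueue
  process A: level=3
  process F: level=4
  process G: level=4
All levels: A:3, B:3, C:0, D:1, E:2, F:4, G:4, H:2

Answer: A:3, B:3, C:0, D:1, E:2, F:4, G:4, H:2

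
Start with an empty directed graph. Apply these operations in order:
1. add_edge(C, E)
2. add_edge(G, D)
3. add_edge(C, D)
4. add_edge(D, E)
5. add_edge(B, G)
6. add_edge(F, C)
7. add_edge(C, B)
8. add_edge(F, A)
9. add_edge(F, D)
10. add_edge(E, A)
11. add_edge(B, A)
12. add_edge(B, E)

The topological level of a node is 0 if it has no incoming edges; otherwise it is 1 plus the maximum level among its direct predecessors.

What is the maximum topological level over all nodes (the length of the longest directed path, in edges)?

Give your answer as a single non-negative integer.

Op 1: add_edge(C, E). Edges now: 1
Op 2: add_edge(G, D). Edges now: 2
Op 3: add_edge(C, D). Edges now: 3
Op 4: add_edge(D, E). Edges now: 4
Op 5: add_edge(B, G). Edges now: 5
Op 6: add_edge(F, C). Edges now: 6
Op 7: add_edge(C, B). Edges now: 7
Op 8: add_edge(F, A). Edges now: 8
Op 9: add_edge(F, D). Edges now: 9
Op 10: add_edge(E, A). Edges now: 10
Op 11: add_edge(B, A). Edges now: 11
Op 12: add_edge(B, E). Edges now: 12
Compute levels (Kahn BFS):
  sources (in-degree 0): F
  process F: level=0
    F->A: in-degree(A)=2, level(A)>=1
    F->C: in-degree(C)=0, level(C)=1, enqueue
    F->D: in-degree(D)=2, level(D)>=1
  process C: level=1
    C->B: in-degree(B)=0, level(B)=2, enqueue
    C->D: in-degree(D)=1, level(D)>=2
    C->E: in-degree(E)=2, level(E)>=2
  process B: level=2
    B->A: in-degree(A)=1, level(A)>=3
    B->E: in-degree(E)=1, level(E)>=3
    B->G: in-degree(G)=0, level(G)=3, enqueue
  process G: level=3
    G->D: in-degree(D)=0, level(D)=4, enqueue
  process D: level=4
    D->E: in-degree(E)=0, level(E)=5, enqueue
  process E: level=5
    E->A: in-degree(A)=0, level(A)=6, enqueue
  process A: level=6
All levels: A:6, B:2, C:1, D:4, E:5, F:0, G:3
max level = 6

Answer: 6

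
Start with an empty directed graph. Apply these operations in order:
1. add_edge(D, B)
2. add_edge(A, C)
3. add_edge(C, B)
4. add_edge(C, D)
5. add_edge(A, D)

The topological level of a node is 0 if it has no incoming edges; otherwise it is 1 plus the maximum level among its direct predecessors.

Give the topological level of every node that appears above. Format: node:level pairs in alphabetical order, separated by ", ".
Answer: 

Op 1: add_edge(D, B). Edges now: 1
Op 2: add_edge(A, C). Edges now: 2
Op 3: add_edge(C, B). Edges now: 3
Op 4: add_edge(C, D). Edges now: 4
Op 5: add_edge(A, D). Edges now: 5
Compute levels (Kahn BFS):
  sources (in-degree 0): A
  process A: level=0
    A->C: in-degree(C)=0, level(C)=1, enqueue
    A->D: in-degree(D)=1, level(D)>=1
  process C: level=1
    C->B: in-degree(B)=1, level(B)>=2
    C->D: in-degree(D)=0, level(D)=2, enqueue
  process D: level=2
    D->B: in-degree(B)=0, level(B)=3, enqueue
  process B: level=3
All levels: A:0, B:3, C:1, D:2

Answer: A:0, B:3, C:1, D:2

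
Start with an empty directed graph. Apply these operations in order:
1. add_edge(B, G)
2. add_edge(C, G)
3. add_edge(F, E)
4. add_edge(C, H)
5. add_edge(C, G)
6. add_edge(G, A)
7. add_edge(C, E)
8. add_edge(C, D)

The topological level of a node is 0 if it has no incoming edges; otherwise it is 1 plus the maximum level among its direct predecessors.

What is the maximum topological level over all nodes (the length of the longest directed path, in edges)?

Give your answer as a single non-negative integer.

Op 1: add_edge(B, G). Edges now: 1
Op 2: add_edge(C, G). Edges now: 2
Op 3: add_edge(F, E). Edges now: 3
Op 4: add_edge(C, H). Edges now: 4
Op 5: add_edge(C, G) (duplicate, no change). Edges now: 4
Op 6: add_edge(G, A). Edges now: 5
Op 7: add_edge(C, E). Edges now: 6
Op 8: add_edge(C, D). Edges now: 7
Compute levels (Kahn BFS):
  sources (in-degree 0): B, C, F
  process B: level=0
    B->G: in-degree(G)=1, level(G)>=1
  process C: level=0
    C->D: in-degree(D)=0, level(D)=1, enqueue
    C->E: in-degree(E)=1, level(E)>=1
    C->G: in-degree(G)=0, level(G)=1, enqueue
    C->H: in-degree(H)=0, level(H)=1, enqueue
  process F: level=0
    F->E: in-degree(E)=0, level(E)=1, enqueue
  process D: level=1
  process G: level=1
    G->A: in-degree(A)=0, level(A)=2, enqueue
  process H: level=1
  process E: level=1
  process A: level=2
All levels: A:2, B:0, C:0, D:1, E:1, F:0, G:1, H:1
max level = 2

Answer: 2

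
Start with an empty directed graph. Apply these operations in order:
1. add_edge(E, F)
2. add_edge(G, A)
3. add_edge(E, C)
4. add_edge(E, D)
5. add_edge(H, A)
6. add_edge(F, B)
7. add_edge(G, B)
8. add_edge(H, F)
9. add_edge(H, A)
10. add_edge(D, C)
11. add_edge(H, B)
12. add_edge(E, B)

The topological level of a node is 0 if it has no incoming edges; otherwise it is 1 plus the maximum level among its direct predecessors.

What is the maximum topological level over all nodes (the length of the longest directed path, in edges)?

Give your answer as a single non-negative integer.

Answer: 2

Derivation:
Op 1: add_edge(E, F). Edges now: 1
Op 2: add_edge(G, A). Edges now: 2
Op 3: add_edge(E, C). Edges now: 3
Op 4: add_edge(E, D). Edges now: 4
Op 5: add_edge(H, A). Edges now: 5
Op 6: add_edge(F, B). Edges now: 6
Op 7: add_edge(G, B). Edges now: 7
Op 8: add_edge(H, F). Edges now: 8
Op 9: add_edge(H, A) (duplicate, no change). Edges now: 8
Op 10: add_edge(D, C). Edges now: 9
Op 11: add_edge(H, B). Edges now: 10
Op 12: add_edge(E, B). Edges now: 11
Compute levels (Kahn BFS):
  sources (in-degree 0): E, G, H
  process E: level=0
    E->B: in-degree(B)=3, level(B)>=1
    E->C: in-degree(C)=1, level(C)>=1
    E->D: in-degree(D)=0, level(D)=1, enqueue
    E->F: in-degree(F)=1, level(F)>=1
  process G: level=0
    G->A: in-degree(A)=1, level(A)>=1
    G->B: in-degree(B)=2, level(B)>=1
  process H: level=0
    H->A: in-degree(A)=0, level(A)=1, enqueue
    H->B: in-degree(B)=1, level(B)>=1
    H->F: in-degree(F)=0, level(F)=1, enqueue
  process D: level=1
    D->C: in-degree(C)=0, level(C)=2, enqueue
  process A: level=1
  process F: level=1
    F->B: in-degree(B)=0, level(B)=2, enqueue
  process C: level=2
  process B: level=2
All levels: A:1, B:2, C:2, D:1, E:0, F:1, G:0, H:0
max level = 2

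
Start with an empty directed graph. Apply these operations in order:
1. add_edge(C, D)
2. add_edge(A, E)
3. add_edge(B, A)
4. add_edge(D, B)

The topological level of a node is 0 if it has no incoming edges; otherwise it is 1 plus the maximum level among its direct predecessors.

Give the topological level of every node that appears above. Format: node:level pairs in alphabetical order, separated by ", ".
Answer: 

Op 1: add_edge(C, D). Edges now: 1
Op 2: add_edge(A, E). Edges now: 2
Op 3: add_edge(B, A). Edges now: 3
Op 4: add_edge(D, B). Edges now: 4
Compute levels (Kahn BFS):
  sources (in-degree 0): C
  process C: level=0
    C->D: in-degree(D)=0, level(D)=1, enqueue
  process D: level=1
    D->B: in-degree(B)=0, level(B)=2, enqueue
  process B: level=2
    B->A: in-degree(A)=0, level(A)=3, enqueue
  process A: level=3
    A->E: in-degree(E)=0, level(E)=4, enqueue
  process E: level=4
All levels: A:3, B:2, C:0, D:1, E:4

Answer: A:3, B:2, C:0, D:1, E:4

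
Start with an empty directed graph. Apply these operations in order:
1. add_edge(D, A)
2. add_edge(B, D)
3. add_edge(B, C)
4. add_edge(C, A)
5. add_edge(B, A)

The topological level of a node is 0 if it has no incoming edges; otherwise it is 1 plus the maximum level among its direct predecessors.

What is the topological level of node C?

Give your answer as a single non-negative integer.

Op 1: add_edge(D, A). Edges now: 1
Op 2: add_edge(B, D). Edges now: 2
Op 3: add_edge(B, C). Edges now: 3
Op 4: add_edge(C, A). Edges now: 4
Op 5: add_edge(B, A). Edges now: 5
Compute levels (Kahn BFS):
  sources (in-degree 0): B
  process B: level=0
    B->A: in-degree(A)=2, level(A)>=1
    B->C: in-degree(C)=0, level(C)=1, enqueue
    B->D: in-degree(D)=0, level(D)=1, enqueue
  process C: level=1
    C->A: in-degree(A)=1, level(A)>=2
  process D: level=1
    D->A: in-degree(A)=0, level(A)=2, enqueue
  process A: level=2
All levels: A:2, B:0, C:1, D:1
level(C) = 1

Answer: 1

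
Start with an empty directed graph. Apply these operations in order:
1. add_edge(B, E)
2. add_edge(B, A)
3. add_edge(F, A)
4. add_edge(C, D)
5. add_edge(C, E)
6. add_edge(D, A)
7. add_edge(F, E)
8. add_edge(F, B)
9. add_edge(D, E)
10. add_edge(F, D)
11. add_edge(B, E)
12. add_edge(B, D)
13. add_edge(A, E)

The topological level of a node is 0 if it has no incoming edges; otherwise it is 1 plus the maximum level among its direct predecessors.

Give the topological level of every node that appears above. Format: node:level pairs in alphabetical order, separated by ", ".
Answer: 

Op 1: add_edge(B, E). Edges now: 1
Op 2: add_edge(B, A). Edges now: 2
Op 3: add_edge(F, A). Edges now: 3
Op 4: add_edge(C, D). Edges now: 4
Op 5: add_edge(C, E). Edges now: 5
Op 6: add_edge(D, A). Edges now: 6
Op 7: add_edge(F, E). Edges now: 7
Op 8: add_edge(F, B). Edges now: 8
Op 9: add_edge(D, E). Edges now: 9
Op 10: add_edge(F, D). Edges now: 10
Op 11: add_edge(B, E) (duplicate, no change). Edges now: 10
Op 12: add_edge(B, D). Edges now: 11
Op 13: add_edge(A, E). Edges now: 12
Compute levels (Kahn BFS):
  sources (in-degree 0): C, F
  process C: level=0
    C->D: in-degree(D)=2, level(D)>=1
    C->E: in-degree(E)=4, level(E)>=1
  process F: level=0
    F->A: in-degree(A)=2, level(A)>=1
    F->B: in-degree(B)=0, level(B)=1, enqueue
    F->D: in-degree(D)=1, level(D)>=1
    F->E: in-degree(E)=3, level(E)>=1
  process B: level=1
    B->A: in-degree(A)=1, level(A)>=2
    B->D: in-degree(D)=0, level(D)=2, enqueue
    B->E: in-degree(E)=2, level(E)>=2
  process D: level=2
    D->A: in-degree(A)=0, level(A)=3, enqueue
    D->E: in-degree(E)=1, level(E)>=3
  process A: level=3
    A->E: in-degree(E)=0, level(E)=4, enqueue
  process E: level=4
All levels: A:3, B:1, C:0, D:2, E:4, F:0

Answer: A:3, B:1, C:0, D:2, E:4, F:0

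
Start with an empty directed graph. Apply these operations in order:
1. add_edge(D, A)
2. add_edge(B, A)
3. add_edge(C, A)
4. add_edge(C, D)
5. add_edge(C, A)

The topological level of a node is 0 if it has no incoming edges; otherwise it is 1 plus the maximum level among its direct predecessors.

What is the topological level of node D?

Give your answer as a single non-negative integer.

Answer: 1

Derivation:
Op 1: add_edge(D, A). Edges now: 1
Op 2: add_edge(B, A). Edges now: 2
Op 3: add_edge(C, A). Edges now: 3
Op 4: add_edge(C, D). Edges now: 4
Op 5: add_edge(C, A) (duplicate, no change). Edges now: 4
Compute levels (Kahn BFS):
  sources (in-degree 0): B, C
  process B: level=0
    B->A: in-degree(A)=2, level(A)>=1
  process C: level=0
    C->A: in-degree(A)=1, level(A)>=1
    C->D: in-degree(D)=0, level(D)=1, enqueue
  process D: level=1
    D->A: in-degree(A)=0, level(A)=2, enqueue
  process A: level=2
All levels: A:2, B:0, C:0, D:1
level(D) = 1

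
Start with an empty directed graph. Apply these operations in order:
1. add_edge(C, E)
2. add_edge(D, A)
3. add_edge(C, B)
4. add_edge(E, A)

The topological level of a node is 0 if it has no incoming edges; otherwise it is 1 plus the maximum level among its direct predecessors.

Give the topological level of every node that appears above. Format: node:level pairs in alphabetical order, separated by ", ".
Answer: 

Answer: A:2, B:1, C:0, D:0, E:1

Derivation:
Op 1: add_edge(C, E). Edges now: 1
Op 2: add_edge(D, A). Edges now: 2
Op 3: add_edge(C, B). Edges now: 3
Op 4: add_edge(E, A). Edges now: 4
Compute levels (Kahn BFS):
  sources (in-degree 0): C, D
  process C: level=0
    C->B: in-degree(B)=0, level(B)=1, enqueue
    C->E: in-degree(E)=0, level(E)=1, enqueue
  process D: level=0
    D->A: in-degree(A)=1, level(A)>=1
  process B: level=1
  process E: level=1
    E->A: in-degree(A)=0, level(A)=2, enqueue
  process A: level=2
All levels: A:2, B:1, C:0, D:0, E:1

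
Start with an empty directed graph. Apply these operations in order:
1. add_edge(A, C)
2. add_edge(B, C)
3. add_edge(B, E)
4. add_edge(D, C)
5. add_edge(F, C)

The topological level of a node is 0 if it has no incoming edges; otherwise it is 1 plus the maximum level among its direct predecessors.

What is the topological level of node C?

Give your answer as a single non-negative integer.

Op 1: add_edge(A, C). Edges now: 1
Op 2: add_edge(B, C). Edges now: 2
Op 3: add_edge(B, E). Edges now: 3
Op 4: add_edge(D, C). Edges now: 4
Op 5: add_edge(F, C). Edges now: 5
Compute levels (Kahn BFS):
  sources (in-degree 0): A, B, D, F
  process A: level=0
    A->C: in-degree(C)=3, level(C)>=1
  process B: level=0
    B->C: in-degree(C)=2, level(C)>=1
    B->E: in-degree(E)=0, level(E)=1, enqueue
  process D: level=0
    D->C: in-degree(C)=1, level(C)>=1
  process F: level=0
    F->C: in-degree(C)=0, level(C)=1, enqueue
  process E: level=1
  process C: level=1
All levels: A:0, B:0, C:1, D:0, E:1, F:0
level(C) = 1

Answer: 1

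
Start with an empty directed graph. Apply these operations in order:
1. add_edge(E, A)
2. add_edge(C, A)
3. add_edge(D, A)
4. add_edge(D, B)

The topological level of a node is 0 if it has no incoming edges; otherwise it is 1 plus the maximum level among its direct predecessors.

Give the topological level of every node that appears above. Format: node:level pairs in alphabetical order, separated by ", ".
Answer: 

Answer: A:1, B:1, C:0, D:0, E:0

Derivation:
Op 1: add_edge(E, A). Edges now: 1
Op 2: add_edge(C, A). Edges now: 2
Op 3: add_edge(D, A). Edges now: 3
Op 4: add_edge(D, B). Edges now: 4
Compute levels (Kahn BFS):
  sources (in-degree 0): C, D, E
  process C: level=0
    C->A: in-degree(A)=2, level(A)>=1
  process D: level=0
    D->A: in-degree(A)=1, level(A)>=1
    D->B: in-degree(B)=0, level(B)=1, enqueue
  process E: level=0
    E->A: in-degree(A)=0, level(A)=1, enqueue
  process B: level=1
  process A: level=1
All levels: A:1, B:1, C:0, D:0, E:0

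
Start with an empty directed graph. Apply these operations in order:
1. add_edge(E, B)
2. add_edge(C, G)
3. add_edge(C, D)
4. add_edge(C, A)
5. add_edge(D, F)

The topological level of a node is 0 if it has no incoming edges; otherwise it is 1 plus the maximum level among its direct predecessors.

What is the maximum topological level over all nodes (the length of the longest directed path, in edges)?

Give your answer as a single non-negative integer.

Answer: 2

Derivation:
Op 1: add_edge(E, B). Edges now: 1
Op 2: add_edge(C, G). Edges now: 2
Op 3: add_edge(C, D). Edges now: 3
Op 4: add_edge(C, A). Edges now: 4
Op 5: add_edge(D, F). Edges now: 5
Compute levels (Kahn BFS):
  sources (in-degree 0): C, E
  process C: level=0
    C->A: in-degree(A)=0, level(A)=1, enqueue
    C->D: in-degree(D)=0, level(D)=1, enqueue
    C->G: in-degree(G)=0, level(G)=1, enqueue
  process E: level=0
    E->B: in-degree(B)=0, level(B)=1, enqueue
  process A: level=1
  process D: level=1
    D->F: in-degree(F)=0, level(F)=2, enqueue
  process G: level=1
  process B: level=1
  process F: level=2
All levels: A:1, B:1, C:0, D:1, E:0, F:2, G:1
max level = 2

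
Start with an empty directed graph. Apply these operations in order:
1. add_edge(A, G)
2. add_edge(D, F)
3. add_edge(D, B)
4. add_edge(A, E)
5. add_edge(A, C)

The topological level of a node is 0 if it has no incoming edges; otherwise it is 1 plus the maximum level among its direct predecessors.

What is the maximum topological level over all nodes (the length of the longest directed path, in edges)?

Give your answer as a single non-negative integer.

Answer: 1

Derivation:
Op 1: add_edge(A, G). Edges now: 1
Op 2: add_edge(D, F). Edges now: 2
Op 3: add_edge(D, B). Edges now: 3
Op 4: add_edge(A, E). Edges now: 4
Op 5: add_edge(A, C). Edges now: 5
Compute levels (Kahn BFS):
  sources (in-degree 0): A, D
  process A: level=0
    A->C: in-degree(C)=0, level(C)=1, enqueue
    A->E: in-degree(E)=0, level(E)=1, enqueue
    A->G: in-degree(G)=0, level(G)=1, enqueue
  process D: level=0
    D->B: in-degree(B)=0, level(B)=1, enqueue
    D->F: in-degree(F)=0, level(F)=1, enqueue
  process C: level=1
  process E: level=1
  process G: level=1
  process B: level=1
  process F: level=1
All levels: A:0, B:1, C:1, D:0, E:1, F:1, G:1
max level = 1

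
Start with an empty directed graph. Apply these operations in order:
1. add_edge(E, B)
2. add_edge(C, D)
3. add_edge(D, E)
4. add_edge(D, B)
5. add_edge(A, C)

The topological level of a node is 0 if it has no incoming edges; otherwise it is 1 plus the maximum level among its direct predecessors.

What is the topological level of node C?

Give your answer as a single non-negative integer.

Answer: 1

Derivation:
Op 1: add_edge(E, B). Edges now: 1
Op 2: add_edge(C, D). Edges now: 2
Op 3: add_edge(D, E). Edges now: 3
Op 4: add_edge(D, B). Edges now: 4
Op 5: add_edge(A, C). Edges now: 5
Compute levels (Kahn BFS):
  sources (in-degree 0): A
  process A: level=0
    A->C: in-degree(C)=0, level(C)=1, enqueue
  process C: level=1
    C->D: in-degree(D)=0, level(D)=2, enqueue
  process D: level=2
    D->B: in-degree(B)=1, level(B)>=3
    D->E: in-degree(E)=0, level(E)=3, enqueue
  process E: level=3
    E->B: in-degree(B)=0, level(B)=4, enqueue
  process B: level=4
All levels: A:0, B:4, C:1, D:2, E:3
level(C) = 1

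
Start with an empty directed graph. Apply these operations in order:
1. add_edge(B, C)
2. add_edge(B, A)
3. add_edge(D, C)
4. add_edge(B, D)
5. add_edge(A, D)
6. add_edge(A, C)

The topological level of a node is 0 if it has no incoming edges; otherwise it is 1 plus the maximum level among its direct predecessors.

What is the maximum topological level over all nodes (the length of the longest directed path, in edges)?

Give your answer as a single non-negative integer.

Answer: 3

Derivation:
Op 1: add_edge(B, C). Edges now: 1
Op 2: add_edge(B, A). Edges now: 2
Op 3: add_edge(D, C). Edges now: 3
Op 4: add_edge(B, D). Edges now: 4
Op 5: add_edge(A, D). Edges now: 5
Op 6: add_edge(A, C). Edges now: 6
Compute levels (Kahn BFS):
  sources (in-degree 0): B
  process B: level=0
    B->A: in-degree(A)=0, level(A)=1, enqueue
    B->C: in-degree(C)=2, level(C)>=1
    B->D: in-degree(D)=1, level(D)>=1
  process A: level=1
    A->C: in-degree(C)=1, level(C)>=2
    A->D: in-degree(D)=0, level(D)=2, enqueue
  process D: level=2
    D->C: in-degree(C)=0, level(C)=3, enqueue
  process C: level=3
All levels: A:1, B:0, C:3, D:2
max level = 3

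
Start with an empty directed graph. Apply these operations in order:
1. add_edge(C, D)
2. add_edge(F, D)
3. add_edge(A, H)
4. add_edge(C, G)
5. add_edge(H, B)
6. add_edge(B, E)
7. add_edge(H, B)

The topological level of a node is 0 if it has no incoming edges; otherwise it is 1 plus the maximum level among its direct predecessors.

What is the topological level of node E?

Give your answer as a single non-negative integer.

Op 1: add_edge(C, D). Edges now: 1
Op 2: add_edge(F, D). Edges now: 2
Op 3: add_edge(A, H). Edges now: 3
Op 4: add_edge(C, G). Edges now: 4
Op 5: add_edge(H, B). Edges now: 5
Op 6: add_edge(B, E). Edges now: 6
Op 7: add_edge(H, B) (duplicate, no change). Edges now: 6
Compute levels (Kahn BFS):
  sources (in-degree 0): A, C, F
  process A: level=0
    A->H: in-degree(H)=0, level(H)=1, enqueue
  process C: level=0
    C->D: in-degree(D)=1, level(D)>=1
    C->G: in-degree(G)=0, level(G)=1, enqueue
  process F: level=0
    F->D: in-degree(D)=0, level(D)=1, enqueue
  process H: level=1
    H->B: in-degree(B)=0, level(B)=2, enqueue
  process G: level=1
  process D: level=1
  process B: level=2
    B->E: in-degree(E)=0, level(E)=3, enqueue
  process E: level=3
All levels: A:0, B:2, C:0, D:1, E:3, F:0, G:1, H:1
level(E) = 3

Answer: 3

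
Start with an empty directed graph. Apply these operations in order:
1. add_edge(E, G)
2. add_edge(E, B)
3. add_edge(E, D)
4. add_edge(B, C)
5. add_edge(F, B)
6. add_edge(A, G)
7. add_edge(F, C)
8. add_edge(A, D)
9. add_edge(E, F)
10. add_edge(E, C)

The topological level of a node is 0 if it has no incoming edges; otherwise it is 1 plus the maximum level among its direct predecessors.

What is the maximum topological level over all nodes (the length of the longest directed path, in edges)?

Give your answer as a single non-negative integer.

Answer: 3

Derivation:
Op 1: add_edge(E, G). Edges now: 1
Op 2: add_edge(E, B). Edges now: 2
Op 3: add_edge(E, D). Edges now: 3
Op 4: add_edge(B, C). Edges now: 4
Op 5: add_edge(F, B). Edges now: 5
Op 6: add_edge(A, G). Edges now: 6
Op 7: add_edge(F, C). Edges now: 7
Op 8: add_edge(A, D). Edges now: 8
Op 9: add_edge(E, F). Edges now: 9
Op 10: add_edge(E, C). Edges now: 10
Compute levels (Kahn BFS):
  sources (in-degree 0): A, E
  process A: level=0
    A->D: in-degree(D)=1, level(D)>=1
    A->G: in-degree(G)=1, level(G)>=1
  process E: level=0
    E->B: in-degree(B)=1, level(B)>=1
    E->C: in-degree(C)=2, level(C)>=1
    E->D: in-degree(D)=0, level(D)=1, enqueue
    E->F: in-degree(F)=0, level(F)=1, enqueue
    E->G: in-degree(G)=0, level(G)=1, enqueue
  process D: level=1
  process F: level=1
    F->B: in-degree(B)=0, level(B)=2, enqueue
    F->C: in-degree(C)=1, level(C)>=2
  process G: level=1
  process B: level=2
    B->C: in-degree(C)=0, level(C)=3, enqueue
  process C: level=3
All levels: A:0, B:2, C:3, D:1, E:0, F:1, G:1
max level = 3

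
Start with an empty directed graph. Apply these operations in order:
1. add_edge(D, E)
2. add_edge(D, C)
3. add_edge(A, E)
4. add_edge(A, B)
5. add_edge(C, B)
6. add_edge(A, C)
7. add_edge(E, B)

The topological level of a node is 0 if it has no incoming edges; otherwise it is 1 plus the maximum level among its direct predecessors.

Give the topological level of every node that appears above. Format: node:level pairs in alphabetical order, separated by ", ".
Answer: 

Answer: A:0, B:2, C:1, D:0, E:1

Derivation:
Op 1: add_edge(D, E). Edges now: 1
Op 2: add_edge(D, C). Edges now: 2
Op 3: add_edge(A, E). Edges now: 3
Op 4: add_edge(A, B). Edges now: 4
Op 5: add_edge(C, B). Edges now: 5
Op 6: add_edge(A, C). Edges now: 6
Op 7: add_edge(E, B). Edges now: 7
Compute levels (Kahn BFS):
  sources (in-degree 0): A, D
  process A: level=0
    A->B: in-degree(B)=2, level(B)>=1
    A->C: in-degree(C)=1, level(C)>=1
    A->E: in-degree(E)=1, level(E)>=1
  process D: level=0
    D->C: in-degree(C)=0, level(C)=1, enqueue
    D->E: in-degree(E)=0, level(E)=1, enqueue
  process C: level=1
    C->B: in-degree(B)=1, level(B)>=2
  process E: level=1
    E->B: in-degree(B)=0, level(B)=2, enqueue
  process B: level=2
All levels: A:0, B:2, C:1, D:0, E:1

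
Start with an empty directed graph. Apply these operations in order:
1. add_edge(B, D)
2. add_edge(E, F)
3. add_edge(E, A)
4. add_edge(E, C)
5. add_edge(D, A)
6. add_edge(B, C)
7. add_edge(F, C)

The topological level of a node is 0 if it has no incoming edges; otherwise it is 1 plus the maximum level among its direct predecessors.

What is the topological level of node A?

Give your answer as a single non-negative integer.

Answer: 2

Derivation:
Op 1: add_edge(B, D). Edges now: 1
Op 2: add_edge(E, F). Edges now: 2
Op 3: add_edge(E, A). Edges now: 3
Op 4: add_edge(E, C). Edges now: 4
Op 5: add_edge(D, A). Edges now: 5
Op 6: add_edge(B, C). Edges now: 6
Op 7: add_edge(F, C). Edges now: 7
Compute levels (Kahn BFS):
  sources (in-degree 0): B, E
  process B: level=0
    B->C: in-degree(C)=2, level(C)>=1
    B->D: in-degree(D)=0, level(D)=1, enqueue
  process E: level=0
    E->A: in-degree(A)=1, level(A)>=1
    E->C: in-degree(C)=1, level(C)>=1
    E->F: in-degree(F)=0, level(F)=1, enqueue
  process D: level=1
    D->A: in-degree(A)=0, level(A)=2, enqueue
  process F: level=1
    F->C: in-degree(C)=0, level(C)=2, enqueue
  process A: level=2
  process C: level=2
All levels: A:2, B:0, C:2, D:1, E:0, F:1
level(A) = 2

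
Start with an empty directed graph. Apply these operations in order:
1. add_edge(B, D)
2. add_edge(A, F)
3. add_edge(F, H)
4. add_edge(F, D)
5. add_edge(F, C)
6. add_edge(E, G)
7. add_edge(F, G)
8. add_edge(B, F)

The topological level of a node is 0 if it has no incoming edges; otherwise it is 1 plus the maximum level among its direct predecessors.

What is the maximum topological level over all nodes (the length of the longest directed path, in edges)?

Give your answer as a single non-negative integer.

Answer: 2

Derivation:
Op 1: add_edge(B, D). Edges now: 1
Op 2: add_edge(A, F). Edges now: 2
Op 3: add_edge(F, H). Edges now: 3
Op 4: add_edge(F, D). Edges now: 4
Op 5: add_edge(F, C). Edges now: 5
Op 6: add_edge(E, G). Edges now: 6
Op 7: add_edge(F, G). Edges now: 7
Op 8: add_edge(B, F). Edges now: 8
Compute levels (Kahn BFS):
  sources (in-degree 0): A, B, E
  process A: level=0
    A->F: in-degree(F)=1, level(F)>=1
  process B: level=0
    B->D: in-degree(D)=1, level(D)>=1
    B->F: in-degree(F)=0, level(F)=1, enqueue
  process E: level=0
    E->G: in-degree(G)=1, level(G)>=1
  process F: level=1
    F->C: in-degree(C)=0, level(C)=2, enqueue
    F->D: in-degree(D)=0, level(D)=2, enqueue
    F->G: in-degree(G)=0, level(G)=2, enqueue
    F->H: in-degree(H)=0, level(H)=2, enqueue
  process C: level=2
  process D: level=2
  process G: level=2
  process H: level=2
All levels: A:0, B:0, C:2, D:2, E:0, F:1, G:2, H:2
max level = 2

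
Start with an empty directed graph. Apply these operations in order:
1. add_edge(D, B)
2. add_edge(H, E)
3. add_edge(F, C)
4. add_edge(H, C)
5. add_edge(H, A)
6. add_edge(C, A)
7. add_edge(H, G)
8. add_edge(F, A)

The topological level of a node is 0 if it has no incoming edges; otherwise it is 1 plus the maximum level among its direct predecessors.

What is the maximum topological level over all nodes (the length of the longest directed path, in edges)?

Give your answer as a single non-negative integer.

Op 1: add_edge(D, B). Edges now: 1
Op 2: add_edge(H, E). Edges now: 2
Op 3: add_edge(F, C). Edges now: 3
Op 4: add_edge(H, C). Edges now: 4
Op 5: add_edge(H, A). Edges now: 5
Op 6: add_edge(C, A). Edges now: 6
Op 7: add_edge(H, G). Edges now: 7
Op 8: add_edge(F, A). Edges now: 8
Compute levels (Kahn BFS):
  sources (in-degree 0): D, F, H
  process D: level=0
    D->B: in-degree(B)=0, level(B)=1, enqueue
  process F: level=0
    F->A: in-degree(A)=2, level(A)>=1
    F->C: in-degree(C)=1, level(C)>=1
  process H: level=0
    H->A: in-degree(A)=1, level(A)>=1
    H->C: in-degree(C)=0, level(C)=1, enqueue
    H->E: in-degree(E)=0, level(E)=1, enqueue
    H->G: in-degree(G)=0, level(G)=1, enqueue
  process B: level=1
  process C: level=1
    C->A: in-degree(A)=0, level(A)=2, enqueue
  process E: level=1
  process G: level=1
  process A: level=2
All levels: A:2, B:1, C:1, D:0, E:1, F:0, G:1, H:0
max level = 2

Answer: 2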